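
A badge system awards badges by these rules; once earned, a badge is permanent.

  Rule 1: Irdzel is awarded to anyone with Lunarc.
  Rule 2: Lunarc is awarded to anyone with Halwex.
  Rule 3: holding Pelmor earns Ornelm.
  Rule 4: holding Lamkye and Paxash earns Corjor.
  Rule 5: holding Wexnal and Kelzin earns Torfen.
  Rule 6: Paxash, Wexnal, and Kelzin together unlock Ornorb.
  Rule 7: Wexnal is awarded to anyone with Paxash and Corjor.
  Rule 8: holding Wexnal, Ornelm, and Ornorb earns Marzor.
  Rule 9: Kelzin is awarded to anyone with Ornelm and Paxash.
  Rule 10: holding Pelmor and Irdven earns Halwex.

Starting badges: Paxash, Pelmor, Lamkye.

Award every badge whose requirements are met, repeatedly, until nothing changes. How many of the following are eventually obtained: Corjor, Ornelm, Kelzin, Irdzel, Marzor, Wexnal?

5

With Pelmor, Ornelm is earned (Rule 3).
With Lamkye and Paxash, Corjor is earned (Rule 4).
With Paxash and Corjor, Wexnal is earned (Rule 7).
With Ornelm and Paxash, Kelzin is earned (Rule 9).
With Paxash, Wexnal, and Kelzin, Ornorb is earned (Rule 6).
With Wexnal, Ornelm, and Ornorb, Marzor is earned (Rule 8).
Corjor: reached.
Ornelm: reached.
Kelzin: reached.
Irdzel would need Lunarc (Rule 1), but Lunarc is never earned.
Marzor: reached.
Wexnal: reached.
Reached: Corjor, Ornelm, Kelzin, Marzor, and Wexnal — 5 of the 6.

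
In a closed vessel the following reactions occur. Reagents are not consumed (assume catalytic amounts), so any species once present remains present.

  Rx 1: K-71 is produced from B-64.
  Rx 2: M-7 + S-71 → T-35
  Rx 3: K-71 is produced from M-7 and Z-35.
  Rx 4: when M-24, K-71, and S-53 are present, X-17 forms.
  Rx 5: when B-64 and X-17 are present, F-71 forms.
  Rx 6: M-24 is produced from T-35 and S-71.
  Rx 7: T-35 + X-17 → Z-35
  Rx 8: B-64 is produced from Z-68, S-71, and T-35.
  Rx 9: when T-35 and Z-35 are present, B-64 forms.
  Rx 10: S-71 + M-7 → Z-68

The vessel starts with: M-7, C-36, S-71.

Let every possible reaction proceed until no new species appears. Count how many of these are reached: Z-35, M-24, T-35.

2

M-7 and S-71 present → T-35 forms (Rx 2).
T-35 and S-71 present → M-24 forms (Rx 6).
Z-35 would need T-35 and X-17 (Rx 7), but X-17 never forms.
M-24: reached.
T-35: reached.
Reached: M-24 and T-35 — 2 of the 3.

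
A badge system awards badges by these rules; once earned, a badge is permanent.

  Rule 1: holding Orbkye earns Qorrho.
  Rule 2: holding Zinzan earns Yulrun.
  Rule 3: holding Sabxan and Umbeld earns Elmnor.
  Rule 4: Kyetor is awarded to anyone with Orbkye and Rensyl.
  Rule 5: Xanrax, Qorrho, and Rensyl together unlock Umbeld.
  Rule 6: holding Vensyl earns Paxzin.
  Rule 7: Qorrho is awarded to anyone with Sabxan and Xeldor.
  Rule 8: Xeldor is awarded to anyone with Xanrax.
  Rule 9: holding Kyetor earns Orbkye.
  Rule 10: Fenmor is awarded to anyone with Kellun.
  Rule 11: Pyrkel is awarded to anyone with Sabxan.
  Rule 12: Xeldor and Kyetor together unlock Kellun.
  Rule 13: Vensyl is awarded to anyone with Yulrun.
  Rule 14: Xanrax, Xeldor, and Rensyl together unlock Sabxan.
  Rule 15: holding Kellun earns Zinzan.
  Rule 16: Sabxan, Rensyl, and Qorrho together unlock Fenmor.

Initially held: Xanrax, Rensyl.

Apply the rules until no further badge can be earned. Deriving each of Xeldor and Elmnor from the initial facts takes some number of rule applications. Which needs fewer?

Xeldor

Xeldor: With Xanrax, Xeldor is earned (Rule 8). [1 rule application]
Elmnor: With Xanrax, Xeldor is earned (Rule 8). With Xanrax, Xeldor, and Rensyl, Sabxan is earned (Rule 14). With Sabxan and Xeldor, Qorrho is earned (Rule 7). With Xanrax, Qorrho, and Rensyl, Umbeld is earned (Rule 5). With Sabxan and Umbeld, Elmnor is earned (Rule 3). [5 rule applications]
Xeldor needs fewer.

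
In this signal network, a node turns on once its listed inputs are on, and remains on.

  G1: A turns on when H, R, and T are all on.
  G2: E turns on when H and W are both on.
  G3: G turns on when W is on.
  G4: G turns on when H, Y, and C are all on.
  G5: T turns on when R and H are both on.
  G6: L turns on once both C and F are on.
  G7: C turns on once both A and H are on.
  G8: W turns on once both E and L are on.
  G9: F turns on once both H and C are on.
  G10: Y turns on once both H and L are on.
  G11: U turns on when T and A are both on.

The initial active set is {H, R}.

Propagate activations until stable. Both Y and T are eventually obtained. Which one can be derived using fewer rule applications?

T: G5: R and H on → T on. [1 rule application]
Y: G5: R and H on → T on. G1: H, R, and T on → A on. G7: A and H on → C on. G9: H and C on → F on. G6: C and F on → L on. G10: H and L on → Y on. [6 rule applications]
T needs fewer.

T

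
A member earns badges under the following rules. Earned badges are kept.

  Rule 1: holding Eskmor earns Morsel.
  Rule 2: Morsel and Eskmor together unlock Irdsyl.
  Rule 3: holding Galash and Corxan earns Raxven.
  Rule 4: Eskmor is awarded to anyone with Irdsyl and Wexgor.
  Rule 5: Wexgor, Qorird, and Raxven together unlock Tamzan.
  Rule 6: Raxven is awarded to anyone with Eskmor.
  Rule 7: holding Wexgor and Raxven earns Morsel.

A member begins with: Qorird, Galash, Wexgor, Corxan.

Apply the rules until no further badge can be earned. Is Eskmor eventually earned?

Eskmor would need Irdsyl and Wexgor (Rule 4), but Irdsyl is never earned.

No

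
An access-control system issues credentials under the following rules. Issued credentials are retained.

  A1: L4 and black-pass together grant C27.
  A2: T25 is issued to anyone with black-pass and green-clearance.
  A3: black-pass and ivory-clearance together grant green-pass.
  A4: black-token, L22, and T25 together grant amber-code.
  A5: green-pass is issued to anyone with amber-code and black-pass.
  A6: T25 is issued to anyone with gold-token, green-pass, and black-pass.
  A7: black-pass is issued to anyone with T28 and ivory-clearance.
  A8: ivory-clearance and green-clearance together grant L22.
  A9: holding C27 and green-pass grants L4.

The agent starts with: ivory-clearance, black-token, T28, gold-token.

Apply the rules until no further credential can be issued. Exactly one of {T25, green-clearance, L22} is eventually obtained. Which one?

T25

Holding T28 and ivory-clearance grants black-pass (A7).
Holding black-pass and ivory-clearance grants green-pass (A3).
Holding gold-token, green-pass, and black-pass grants T25 (A6).
L22 would need ivory-clearance and green-clearance (A8), but green-clearance is never granted. No rule produces green-clearance, and it is not given.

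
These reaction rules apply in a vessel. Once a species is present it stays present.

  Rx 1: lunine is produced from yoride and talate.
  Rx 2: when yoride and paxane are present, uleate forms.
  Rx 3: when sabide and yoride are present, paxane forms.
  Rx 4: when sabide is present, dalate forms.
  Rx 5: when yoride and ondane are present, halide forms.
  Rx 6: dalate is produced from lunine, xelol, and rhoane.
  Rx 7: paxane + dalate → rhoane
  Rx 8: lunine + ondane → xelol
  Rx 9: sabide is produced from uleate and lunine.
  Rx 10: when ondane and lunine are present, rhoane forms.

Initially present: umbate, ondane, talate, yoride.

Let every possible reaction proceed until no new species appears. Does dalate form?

Yes

yoride and talate present → lunine forms (Rx 1).
ondane and lunine present → rhoane forms (Rx 10).
lunine and ondane present → xelol forms (Rx 8).
lunine, xelol, and rhoane present → dalate forms (Rx 6).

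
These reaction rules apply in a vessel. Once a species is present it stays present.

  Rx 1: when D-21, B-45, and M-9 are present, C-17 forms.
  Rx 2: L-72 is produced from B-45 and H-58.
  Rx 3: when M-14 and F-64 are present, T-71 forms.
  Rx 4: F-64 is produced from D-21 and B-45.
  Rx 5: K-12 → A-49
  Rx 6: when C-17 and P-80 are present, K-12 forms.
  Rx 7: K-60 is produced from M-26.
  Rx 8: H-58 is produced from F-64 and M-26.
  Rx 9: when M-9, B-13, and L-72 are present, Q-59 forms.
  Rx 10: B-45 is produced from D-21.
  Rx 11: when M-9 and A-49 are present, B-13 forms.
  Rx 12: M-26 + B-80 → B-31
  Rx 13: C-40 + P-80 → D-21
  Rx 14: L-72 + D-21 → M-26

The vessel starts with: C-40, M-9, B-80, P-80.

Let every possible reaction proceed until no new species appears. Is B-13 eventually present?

C-40 and P-80 present → D-21 forms (Rx 13).
D-21 present → B-45 forms (Rx 10).
D-21, B-45, and M-9 present → C-17 forms (Rx 1).
C-17 and P-80 present → K-12 forms (Rx 6).
K-12 present → A-49 forms (Rx 5).
M-9 and A-49 present → B-13 forms (Rx 11).

Yes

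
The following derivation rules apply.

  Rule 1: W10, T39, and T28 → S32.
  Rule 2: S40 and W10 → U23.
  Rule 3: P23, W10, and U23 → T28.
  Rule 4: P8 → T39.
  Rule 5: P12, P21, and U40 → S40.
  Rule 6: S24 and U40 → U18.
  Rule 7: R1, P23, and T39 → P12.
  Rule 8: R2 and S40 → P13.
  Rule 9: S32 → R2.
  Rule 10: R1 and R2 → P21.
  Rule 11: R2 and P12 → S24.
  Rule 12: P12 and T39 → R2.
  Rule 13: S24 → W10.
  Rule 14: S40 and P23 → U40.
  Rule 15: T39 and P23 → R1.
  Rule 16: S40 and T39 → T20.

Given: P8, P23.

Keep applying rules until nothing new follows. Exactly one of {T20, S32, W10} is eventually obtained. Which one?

W10

From P8, Rule 4 gives T39.
From T39 and P23, Rule 15 gives R1.
R1, P23, and T39 hold, so P12 follows (Rule 7).
P12 and T39 hold, so R2 follows (Rule 12).
From R2 and P12, Rule 11 gives S24.
S24 holds, so W10 follows (Rule 13).
T20 would need S40 and T39 (Rule 16), but S40 is never established. S32 would need W10, T39, and T28 (Rule 1), but T28 is never established.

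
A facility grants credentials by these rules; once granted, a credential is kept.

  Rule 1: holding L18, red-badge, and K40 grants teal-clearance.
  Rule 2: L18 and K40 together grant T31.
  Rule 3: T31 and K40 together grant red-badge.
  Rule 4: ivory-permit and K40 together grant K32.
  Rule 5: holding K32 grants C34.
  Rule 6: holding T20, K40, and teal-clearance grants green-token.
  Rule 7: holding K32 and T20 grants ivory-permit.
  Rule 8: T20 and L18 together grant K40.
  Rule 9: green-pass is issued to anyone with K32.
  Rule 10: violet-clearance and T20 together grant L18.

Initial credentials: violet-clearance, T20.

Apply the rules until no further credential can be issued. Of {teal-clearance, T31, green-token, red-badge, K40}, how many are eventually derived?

5

Holding violet-clearance and T20 grants L18 (Rule 10).
Holding T20 and L18 grants K40 (Rule 8).
Holding L18 and K40 grants T31 (Rule 2).
Holding T31 and K40 grants red-badge (Rule 3).
Holding L18, red-badge, and K40 grants teal-clearance (Rule 1).
Holding T20, K40, and teal-clearance grants green-token (Rule 6).
teal-clearance: reached.
T31: reached.
green-token: reached.
red-badge: reached.
K40: reached.
All 5 are reached.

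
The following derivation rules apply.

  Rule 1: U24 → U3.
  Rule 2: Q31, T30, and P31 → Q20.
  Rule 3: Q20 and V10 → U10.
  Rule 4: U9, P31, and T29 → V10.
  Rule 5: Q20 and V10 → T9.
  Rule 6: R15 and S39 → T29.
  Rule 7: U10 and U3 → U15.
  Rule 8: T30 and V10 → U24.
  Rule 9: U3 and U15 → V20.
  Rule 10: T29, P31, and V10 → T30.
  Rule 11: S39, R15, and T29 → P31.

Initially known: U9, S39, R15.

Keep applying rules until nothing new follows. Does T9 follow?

No

T9 would need Q20 and V10 (Rule 5), but Q20 is never established.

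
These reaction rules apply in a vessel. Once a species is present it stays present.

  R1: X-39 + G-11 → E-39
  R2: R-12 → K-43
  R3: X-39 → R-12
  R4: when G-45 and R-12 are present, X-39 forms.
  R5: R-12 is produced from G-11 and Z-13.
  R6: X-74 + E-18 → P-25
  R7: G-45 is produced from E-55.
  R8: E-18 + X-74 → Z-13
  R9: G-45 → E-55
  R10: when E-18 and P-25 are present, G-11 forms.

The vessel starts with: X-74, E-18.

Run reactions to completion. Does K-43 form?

E-18 and X-74 present → Z-13 forms (R8).
X-74 and E-18 present → P-25 forms (R6).
E-18 and P-25 present → G-11 forms (R10).
G-11 and Z-13 present → R-12 forms (R5).
R-12 present → K-43 forms (R2).

Yes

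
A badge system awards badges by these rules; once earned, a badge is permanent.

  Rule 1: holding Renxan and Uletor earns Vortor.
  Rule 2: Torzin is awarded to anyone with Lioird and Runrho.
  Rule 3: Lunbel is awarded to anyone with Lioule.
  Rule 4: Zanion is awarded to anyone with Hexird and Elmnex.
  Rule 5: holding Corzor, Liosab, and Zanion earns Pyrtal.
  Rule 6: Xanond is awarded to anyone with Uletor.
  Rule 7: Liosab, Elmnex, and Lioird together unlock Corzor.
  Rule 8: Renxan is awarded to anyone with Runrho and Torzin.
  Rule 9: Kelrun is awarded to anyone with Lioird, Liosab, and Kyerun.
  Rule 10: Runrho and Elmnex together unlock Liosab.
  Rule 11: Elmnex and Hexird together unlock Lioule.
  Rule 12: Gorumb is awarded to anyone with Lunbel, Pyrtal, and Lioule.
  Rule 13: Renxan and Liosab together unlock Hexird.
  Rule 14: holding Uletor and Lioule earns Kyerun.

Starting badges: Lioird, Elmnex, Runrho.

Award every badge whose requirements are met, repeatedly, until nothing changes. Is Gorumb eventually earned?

With Lioird and Runrho, Torzin is earned (Rule 2).
With Runrho and Elmnex, Liosab is earned (Rule 10).
With Liosab, Elmnex, and Lioird, Corzor is earned (Rule 7).
With Runrho and Torzin, Renxan is earned (Rule 8).
With Renxan and Liosab, Hexird is earned (Rule 13).
With Elmnex and Hexird, Lioule is earned (Rule 11).
With Hexird and Elmnex, Zanion is earned (Rule 4).
With Lioule, Lunbel is earned (Rule 3).
With Corzor, Liosab, and Zanion, Pyrtal is earned (Rule 5).
With Lunbel, Pyrtal, and Lioule, Gorumb is earned (Rule 12).

Yes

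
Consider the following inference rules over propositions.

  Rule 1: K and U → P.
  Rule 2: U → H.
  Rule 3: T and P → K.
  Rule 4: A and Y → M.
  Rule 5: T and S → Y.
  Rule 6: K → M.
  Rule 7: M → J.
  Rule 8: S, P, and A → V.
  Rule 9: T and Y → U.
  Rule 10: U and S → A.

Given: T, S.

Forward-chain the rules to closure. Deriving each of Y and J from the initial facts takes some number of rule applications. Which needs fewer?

Y

Y: From T and S, Rule 5 gives Y. [1 rule application]
J: T and S hold, so Y follows (Rule 5). T and Y hold, so U follows (Rule 9). U and S hold, so A follows (Rule 10). A and Y hold, so M follows (Rule 4). M holds, so J follows (Rule 7). [5 rule applications]
Y needs fewer.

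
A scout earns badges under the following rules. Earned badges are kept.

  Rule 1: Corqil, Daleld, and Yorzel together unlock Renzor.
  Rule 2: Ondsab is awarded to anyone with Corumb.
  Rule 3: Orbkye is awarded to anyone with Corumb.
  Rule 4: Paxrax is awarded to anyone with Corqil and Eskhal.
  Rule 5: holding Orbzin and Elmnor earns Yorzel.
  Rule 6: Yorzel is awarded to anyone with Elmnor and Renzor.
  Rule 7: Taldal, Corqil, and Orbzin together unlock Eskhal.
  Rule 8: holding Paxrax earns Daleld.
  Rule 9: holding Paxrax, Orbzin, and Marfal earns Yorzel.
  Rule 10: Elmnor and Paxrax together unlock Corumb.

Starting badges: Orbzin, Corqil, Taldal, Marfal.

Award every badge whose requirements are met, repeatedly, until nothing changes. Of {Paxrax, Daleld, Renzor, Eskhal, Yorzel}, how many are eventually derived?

With Taldal, Corqil, and Orbzin, Eskhal is earned (Rule 7).
With Corqil and Eskhal, Paxrax is earned (Rule 4).
With Paxrax, Orbzin, and Marfal, Yorzel is earned (Rule 9).
With Paxrax, Daleld is earned (Rule 8).
With Corqil, Daleld, and Yorzel, Renzor is earned (Rule 1).
Paxrax: reached.
Daleld: reached.
Renzor: reached.
Eskhal: reached.
Yorzel: reached.
All 5 are reached.

5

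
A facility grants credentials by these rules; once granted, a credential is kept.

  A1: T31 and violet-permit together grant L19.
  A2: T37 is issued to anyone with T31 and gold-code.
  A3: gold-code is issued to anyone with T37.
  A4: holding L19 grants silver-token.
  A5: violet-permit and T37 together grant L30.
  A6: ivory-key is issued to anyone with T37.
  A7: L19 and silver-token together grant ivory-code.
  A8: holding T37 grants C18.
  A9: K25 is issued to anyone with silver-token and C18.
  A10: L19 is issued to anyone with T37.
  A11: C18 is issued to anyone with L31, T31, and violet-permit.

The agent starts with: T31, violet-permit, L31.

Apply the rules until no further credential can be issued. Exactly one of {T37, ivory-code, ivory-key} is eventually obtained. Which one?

Holding T31 and violet-permit grants L19 (A1).
Holding L19 grants silver-token (A4).
Holding L19 and silver-token grants ivory-code (A7).
ivory-key would need T37 (A6), but T37 is never granted. T37 would need T31 and gold-code (A2), but gold-code is never granted.

ivory-code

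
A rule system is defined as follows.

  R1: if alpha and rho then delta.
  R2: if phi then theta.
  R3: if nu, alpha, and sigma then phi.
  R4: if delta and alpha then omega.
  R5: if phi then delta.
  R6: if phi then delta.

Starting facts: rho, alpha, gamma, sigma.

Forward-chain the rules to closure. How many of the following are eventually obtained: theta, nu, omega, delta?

2

alpha and rho hold, so delta follows (R1).
delta and alpha hold, so omega follows (R4).
theta would need phi (R2), but phi is never established.
No rule produces nu, and it is not given.
omega: reached.
delta: reached.
Reached: omega and delta — 2 of the 4.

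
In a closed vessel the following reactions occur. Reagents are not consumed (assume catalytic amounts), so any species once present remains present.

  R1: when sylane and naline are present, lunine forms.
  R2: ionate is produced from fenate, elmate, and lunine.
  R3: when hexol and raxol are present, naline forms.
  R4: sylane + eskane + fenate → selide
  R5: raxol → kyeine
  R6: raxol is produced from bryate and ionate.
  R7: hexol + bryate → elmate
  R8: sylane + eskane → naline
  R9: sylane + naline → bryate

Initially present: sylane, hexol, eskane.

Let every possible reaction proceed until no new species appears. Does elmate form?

sylane and eskane present → naline forms (R8).
sylane and naline present → bryate forms (R9).
hexol and bryate present → elmate forms (R7).

Yes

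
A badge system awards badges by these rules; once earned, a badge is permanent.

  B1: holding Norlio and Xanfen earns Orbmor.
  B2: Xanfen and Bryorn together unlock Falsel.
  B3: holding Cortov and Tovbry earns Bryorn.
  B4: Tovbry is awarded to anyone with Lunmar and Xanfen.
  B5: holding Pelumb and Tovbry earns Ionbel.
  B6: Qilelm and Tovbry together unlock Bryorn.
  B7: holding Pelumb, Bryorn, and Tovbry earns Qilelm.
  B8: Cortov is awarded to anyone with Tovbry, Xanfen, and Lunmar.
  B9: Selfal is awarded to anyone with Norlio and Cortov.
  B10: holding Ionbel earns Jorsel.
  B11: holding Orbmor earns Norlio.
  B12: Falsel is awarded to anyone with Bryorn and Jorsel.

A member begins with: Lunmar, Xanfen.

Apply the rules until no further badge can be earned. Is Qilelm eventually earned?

Qilelm would need Pelumb, Bryorn, and Tovbry (B7), but Pelumb is never earned.

No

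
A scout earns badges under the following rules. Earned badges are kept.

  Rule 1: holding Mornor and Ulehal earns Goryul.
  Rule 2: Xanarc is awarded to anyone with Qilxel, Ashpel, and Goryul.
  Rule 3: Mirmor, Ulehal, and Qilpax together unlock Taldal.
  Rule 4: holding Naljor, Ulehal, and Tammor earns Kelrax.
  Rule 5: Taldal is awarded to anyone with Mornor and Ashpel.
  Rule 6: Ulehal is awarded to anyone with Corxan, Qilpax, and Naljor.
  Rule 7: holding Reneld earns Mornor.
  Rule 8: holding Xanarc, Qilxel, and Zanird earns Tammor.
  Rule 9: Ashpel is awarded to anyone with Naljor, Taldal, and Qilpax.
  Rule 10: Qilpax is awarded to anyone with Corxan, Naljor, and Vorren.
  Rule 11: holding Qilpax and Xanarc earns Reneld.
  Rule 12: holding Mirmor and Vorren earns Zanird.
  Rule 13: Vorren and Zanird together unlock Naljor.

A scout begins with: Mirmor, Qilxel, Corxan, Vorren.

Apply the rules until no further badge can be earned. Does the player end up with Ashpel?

Yes

With Mirmor and Vorren, Zanird is earned (Rule 12).
With Vorren and Zanird, Naljor is earned (Rule 13).
With Corxan, Naljor, and Vorren, Qilpax is earned (Rule 10).
With Corxan, Qilpax, and Naljor, Ulehal is earned (Rule 6).
With Mirmor, Ulehal, and Qilpax, Taldal is earned (Rule 3).
With Naljor, Taldal, and Qilpax, Ashpel is earned (Rule 9).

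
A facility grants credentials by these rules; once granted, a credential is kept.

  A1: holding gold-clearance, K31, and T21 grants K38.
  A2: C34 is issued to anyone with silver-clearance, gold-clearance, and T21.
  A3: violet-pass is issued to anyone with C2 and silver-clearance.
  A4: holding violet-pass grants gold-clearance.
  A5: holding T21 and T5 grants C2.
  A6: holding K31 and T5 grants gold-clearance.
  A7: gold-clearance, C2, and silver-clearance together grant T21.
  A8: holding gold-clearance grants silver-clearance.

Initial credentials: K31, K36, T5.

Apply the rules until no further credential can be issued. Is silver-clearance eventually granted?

Yes

Holding K31 and T5 grants gold-clearance (A6).
Holding gold-clearance grants silver-clearance (A8).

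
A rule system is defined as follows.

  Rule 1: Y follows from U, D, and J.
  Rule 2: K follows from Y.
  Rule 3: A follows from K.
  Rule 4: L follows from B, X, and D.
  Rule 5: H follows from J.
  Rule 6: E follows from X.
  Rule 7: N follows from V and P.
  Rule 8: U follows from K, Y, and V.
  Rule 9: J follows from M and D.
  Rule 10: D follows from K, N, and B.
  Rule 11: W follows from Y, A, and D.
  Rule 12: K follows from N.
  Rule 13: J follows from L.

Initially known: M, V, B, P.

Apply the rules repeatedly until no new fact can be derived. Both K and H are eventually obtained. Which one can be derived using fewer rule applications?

K: From V and P, Rule 7 gives N. From N, Rule 12 gives K. [2 rule applications]
H: From V and P, Rule 7 gives N. From N, Rule 12 gives K. From K, N, and B, Rule 10 gives D. From M and D, Rule 9 gives J. J holds, so H follows (Rule 5). [5 rule applications]
K needs fewer.

K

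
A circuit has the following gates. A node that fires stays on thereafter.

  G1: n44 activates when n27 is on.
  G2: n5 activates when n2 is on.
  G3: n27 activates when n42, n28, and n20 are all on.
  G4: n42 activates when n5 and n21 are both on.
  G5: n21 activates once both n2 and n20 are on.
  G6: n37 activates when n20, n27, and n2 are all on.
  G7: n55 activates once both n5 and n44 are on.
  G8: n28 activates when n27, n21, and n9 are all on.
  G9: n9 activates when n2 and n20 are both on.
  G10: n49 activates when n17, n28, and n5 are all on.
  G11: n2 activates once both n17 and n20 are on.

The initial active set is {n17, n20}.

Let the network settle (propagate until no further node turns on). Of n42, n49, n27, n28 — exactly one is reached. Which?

G11: n17 and n20 on → n2 on.
n2 and n20 are on, so n21 activates (G5).
G2: n2 on → n5 on.
n5 and n21 are on, so n42 activates (G4).
n49 would need n17, n28, and n5 (G10), but n28 never turns on. n28 would need n27, n21, and n9 (G8), but n27 never turns on. n27 would need n42, n28, and n20 (G3), but n28 never turns on.

n42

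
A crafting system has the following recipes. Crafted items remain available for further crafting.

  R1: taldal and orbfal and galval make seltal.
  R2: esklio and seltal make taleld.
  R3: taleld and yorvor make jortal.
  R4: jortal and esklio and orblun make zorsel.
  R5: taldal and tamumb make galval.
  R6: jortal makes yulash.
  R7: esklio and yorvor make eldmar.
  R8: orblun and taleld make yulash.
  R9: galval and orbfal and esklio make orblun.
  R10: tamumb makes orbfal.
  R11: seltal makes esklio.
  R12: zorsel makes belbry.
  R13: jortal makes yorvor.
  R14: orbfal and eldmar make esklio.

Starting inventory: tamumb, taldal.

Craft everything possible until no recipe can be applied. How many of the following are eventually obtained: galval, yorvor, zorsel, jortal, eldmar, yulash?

2

tamumb → orbfal (R10).
Using R5, taldal and tamumb make galval.
Using R1, taldal, orbfal, and galval make seltal.
seltal → esklio (R11).
Using R9, galval, orbfal, and esklio make orblun.
esklio and seltal → taleld (R2).
orblun and taleld → yulash (R8).
galval: reached.
yorvor would need jortal (R13), but jortal is never obtained.
zorsel would need jortal, esklio, and orblun (R4), but jortal is never obtained.
jortal would need taleld and yorvor (R3), but yorvor is never obtained.
eldmar would need esklio and yorvor (R7), but yorvor is never obtained.
yulash: reached.
Reached: galval and yulash — 2 of the 6.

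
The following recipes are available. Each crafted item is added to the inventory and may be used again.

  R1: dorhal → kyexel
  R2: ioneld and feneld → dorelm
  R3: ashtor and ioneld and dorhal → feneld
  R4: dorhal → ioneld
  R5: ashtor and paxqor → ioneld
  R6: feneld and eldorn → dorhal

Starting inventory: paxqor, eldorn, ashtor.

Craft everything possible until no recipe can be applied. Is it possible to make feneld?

feneld would need ashtor, ioneld, and dorhal (R3), but dorhal is never obtained.

No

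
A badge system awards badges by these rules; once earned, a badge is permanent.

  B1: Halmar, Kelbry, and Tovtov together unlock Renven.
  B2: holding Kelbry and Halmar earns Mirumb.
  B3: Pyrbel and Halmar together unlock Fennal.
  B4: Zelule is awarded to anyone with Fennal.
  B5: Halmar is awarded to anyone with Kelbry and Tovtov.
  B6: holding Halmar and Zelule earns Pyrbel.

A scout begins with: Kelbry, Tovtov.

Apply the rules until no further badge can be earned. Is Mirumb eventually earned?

Yes

With Kelbry and Tovtov, Halmar is earned (B5).
With Kelbry and Halmar, Mirumb is earned (B2).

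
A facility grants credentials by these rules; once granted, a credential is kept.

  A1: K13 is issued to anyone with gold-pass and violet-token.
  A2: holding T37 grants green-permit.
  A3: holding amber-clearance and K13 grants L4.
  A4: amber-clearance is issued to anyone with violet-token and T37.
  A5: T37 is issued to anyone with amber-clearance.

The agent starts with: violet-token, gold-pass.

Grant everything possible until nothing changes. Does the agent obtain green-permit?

No

green-permit would need T37 (A2), but T37 is never granted.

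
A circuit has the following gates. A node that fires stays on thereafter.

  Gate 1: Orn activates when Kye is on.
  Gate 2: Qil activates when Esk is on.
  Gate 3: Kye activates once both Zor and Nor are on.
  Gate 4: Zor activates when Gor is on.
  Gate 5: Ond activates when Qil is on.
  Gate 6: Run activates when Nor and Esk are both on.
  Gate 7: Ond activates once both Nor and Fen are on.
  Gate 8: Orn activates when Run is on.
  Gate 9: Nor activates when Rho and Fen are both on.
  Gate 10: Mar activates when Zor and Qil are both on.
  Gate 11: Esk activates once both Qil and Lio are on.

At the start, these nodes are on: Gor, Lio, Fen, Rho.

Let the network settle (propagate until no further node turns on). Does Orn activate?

Yes

Rho and Fen are on, so Nor activates (Gate 9).
Gor is on, so Zor activates (Gate 4).
Zor and Nor are on, so Kye activates (Gate 3).
Gate 1: Kye on → Orn on.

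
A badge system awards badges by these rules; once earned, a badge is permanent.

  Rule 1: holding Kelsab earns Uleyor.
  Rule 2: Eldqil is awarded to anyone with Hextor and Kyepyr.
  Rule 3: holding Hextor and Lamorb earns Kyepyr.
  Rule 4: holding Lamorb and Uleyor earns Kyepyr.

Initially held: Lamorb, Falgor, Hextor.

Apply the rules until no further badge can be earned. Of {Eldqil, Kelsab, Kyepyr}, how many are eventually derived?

With Hextor and Lamorb, Kyepyr is earned (Rule 3).
With Hextor and Kyepyr, Eldqil is earned (Rule 2).
Eldqil: reached.
No rule produces Kelsab, and it is not given.
Kyepyr: reached.
Reached: Eldqil and Kyepyr — 2 of the 3.

2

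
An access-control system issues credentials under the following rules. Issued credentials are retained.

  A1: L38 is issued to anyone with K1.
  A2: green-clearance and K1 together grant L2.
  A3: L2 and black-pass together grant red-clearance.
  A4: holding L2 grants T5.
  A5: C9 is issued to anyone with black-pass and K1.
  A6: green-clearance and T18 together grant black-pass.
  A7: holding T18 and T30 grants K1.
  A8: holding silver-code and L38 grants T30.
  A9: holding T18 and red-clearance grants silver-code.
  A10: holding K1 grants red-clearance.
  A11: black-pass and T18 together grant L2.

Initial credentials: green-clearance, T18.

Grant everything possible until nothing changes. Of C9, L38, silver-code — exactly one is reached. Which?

silver-code

Holding green-clearance and T18 grants black-pass (A6).
Holding black-pass and T18 grants L2 (A11).
Holding L2 and black-pass grants red-clearance (A3).
Holding T18 and red-clearance grants silver-code (A9).
C9 would need black-pass and K1 (A5), but K1 is never granted. L38 would need K1 (A1), but K1 is never granted.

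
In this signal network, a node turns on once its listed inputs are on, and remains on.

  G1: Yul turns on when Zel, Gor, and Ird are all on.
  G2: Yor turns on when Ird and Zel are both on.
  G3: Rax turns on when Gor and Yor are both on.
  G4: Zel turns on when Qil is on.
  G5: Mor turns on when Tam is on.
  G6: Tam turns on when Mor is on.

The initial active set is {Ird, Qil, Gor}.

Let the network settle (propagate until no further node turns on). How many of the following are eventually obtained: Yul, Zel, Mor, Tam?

G4: Qil on → Zel on.
G1: Zel, Gor, and Ird on → Yul on.
Yul: reached.
Zel: reached.
Mor would need Tam (G5), but Tam never turns on.
Tam would need Mor (G6), but Mor never turns on.
Reached: Yul and Zel — 2 of the 4.

2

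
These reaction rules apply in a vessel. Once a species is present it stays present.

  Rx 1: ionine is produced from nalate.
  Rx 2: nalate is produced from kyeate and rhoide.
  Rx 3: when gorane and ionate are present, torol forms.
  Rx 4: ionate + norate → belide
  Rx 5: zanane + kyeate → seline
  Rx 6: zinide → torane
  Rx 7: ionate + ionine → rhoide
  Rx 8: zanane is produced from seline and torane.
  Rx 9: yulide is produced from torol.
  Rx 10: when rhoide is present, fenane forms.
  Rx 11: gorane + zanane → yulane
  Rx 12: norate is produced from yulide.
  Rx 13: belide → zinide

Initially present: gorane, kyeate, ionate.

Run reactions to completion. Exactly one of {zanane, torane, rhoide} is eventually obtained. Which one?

torane

gorane and ionate present → torol forms (Rx 3).
torol present → yulide forms (Rx 9).
yulide present → norate forms (Rx 12).
ionate and norate present → belide forms (Rx 4).
belide present → zinide forms (Rx 13).
zinide present → torane forms (Rx 6).
zanane would need seline and torane (Rx 8), but seline never forms. rhoide would need ionate and ionine (Rx 7), but ionine never forms.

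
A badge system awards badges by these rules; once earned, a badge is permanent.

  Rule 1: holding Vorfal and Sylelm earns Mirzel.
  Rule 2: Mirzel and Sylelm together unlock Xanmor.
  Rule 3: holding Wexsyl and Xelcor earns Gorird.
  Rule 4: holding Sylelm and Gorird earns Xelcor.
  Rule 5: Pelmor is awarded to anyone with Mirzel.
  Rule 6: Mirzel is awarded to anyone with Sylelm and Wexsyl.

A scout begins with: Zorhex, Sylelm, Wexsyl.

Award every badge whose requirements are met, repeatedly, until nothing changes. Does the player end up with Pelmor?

With Sylelm and Wexsyl, Mirzel is earned (Rule 6).
With Mirzel, Pelmor is earned (Rule 5).

Yes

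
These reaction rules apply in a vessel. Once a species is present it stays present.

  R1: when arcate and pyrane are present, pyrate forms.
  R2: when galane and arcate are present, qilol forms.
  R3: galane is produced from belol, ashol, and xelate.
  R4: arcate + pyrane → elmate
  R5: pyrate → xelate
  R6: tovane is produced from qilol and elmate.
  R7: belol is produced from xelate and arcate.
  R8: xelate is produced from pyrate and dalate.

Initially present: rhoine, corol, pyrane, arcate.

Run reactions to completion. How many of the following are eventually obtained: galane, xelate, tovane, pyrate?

arcate and pyrane present → pyrate forms (R1).
pyrate present → xelate forms (R5).
galane would need belol, ashol, and xelate (R3), but ashol never forms.
xelate: reached.
tovane would need qilol and elmate (R6), but qilol never forms.
pyrate: reached.
Reached: xelate and pyrate — 2 of the 4.

2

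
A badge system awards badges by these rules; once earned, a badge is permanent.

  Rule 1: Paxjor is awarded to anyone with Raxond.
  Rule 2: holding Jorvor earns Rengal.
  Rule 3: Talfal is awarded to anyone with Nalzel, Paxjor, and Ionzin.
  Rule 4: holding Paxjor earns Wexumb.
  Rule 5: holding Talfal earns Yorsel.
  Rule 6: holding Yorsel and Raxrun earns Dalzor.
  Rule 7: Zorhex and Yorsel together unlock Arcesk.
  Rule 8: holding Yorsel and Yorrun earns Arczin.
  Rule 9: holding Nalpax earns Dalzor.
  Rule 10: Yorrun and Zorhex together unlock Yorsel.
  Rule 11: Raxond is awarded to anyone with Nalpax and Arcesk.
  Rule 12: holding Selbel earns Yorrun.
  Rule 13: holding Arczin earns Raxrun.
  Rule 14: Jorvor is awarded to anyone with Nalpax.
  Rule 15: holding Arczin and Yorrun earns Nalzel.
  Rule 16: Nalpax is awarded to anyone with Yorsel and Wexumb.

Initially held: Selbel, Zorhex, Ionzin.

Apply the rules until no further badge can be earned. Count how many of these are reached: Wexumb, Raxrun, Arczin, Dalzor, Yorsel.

With Selbel, Yorrun is earned (Rule 12).
With Yorrun and Zorhex, Yorsel is earned (Rule 10).
With Yorsel and Yorrun, Arczin is earned (Rule 8).
With Arczin, Raxrun is earned (Rule 13).
With Yorsel and Raxrun, Dalzor is earned (Rule 6).
Wexumb would need Paxjor (Rule 4), but Paxjor is never earned.
Raxrun: reached.
Arczin: reached.
Dalzor: reached.
Yorsel: reached.
Reached: Raxrun, Arczin, Dalzor, and Yorsel — 4 of the 5.

4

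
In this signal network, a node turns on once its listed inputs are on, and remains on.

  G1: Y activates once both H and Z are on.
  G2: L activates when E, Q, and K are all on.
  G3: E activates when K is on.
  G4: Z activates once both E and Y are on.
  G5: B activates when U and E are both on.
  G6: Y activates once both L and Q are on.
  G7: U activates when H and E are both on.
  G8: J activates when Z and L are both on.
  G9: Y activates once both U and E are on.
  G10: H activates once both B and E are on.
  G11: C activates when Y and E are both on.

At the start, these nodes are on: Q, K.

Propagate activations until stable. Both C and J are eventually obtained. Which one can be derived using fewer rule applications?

C: G3: K on → E on. E, Q, and K are on, so L activates (G2). G6: L and Q on → Y on. Y and E are on, so C activates (G11). [4 rule applications]
J: G3: K on → E on. G2: E, Q, and K on → L on. L and Q are on, so Y activates (G6). E and Y are on, so Z activates (G4). Z and L are on, so J activates (G8). [5 rule applications]
C needs fewer.

C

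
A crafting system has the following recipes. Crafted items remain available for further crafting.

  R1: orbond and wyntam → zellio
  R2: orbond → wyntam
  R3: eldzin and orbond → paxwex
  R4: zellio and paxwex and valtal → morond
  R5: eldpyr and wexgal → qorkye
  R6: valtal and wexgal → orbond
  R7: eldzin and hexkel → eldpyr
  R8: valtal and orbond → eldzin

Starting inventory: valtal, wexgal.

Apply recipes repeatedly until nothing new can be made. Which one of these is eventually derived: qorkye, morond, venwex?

morond

Using R6, valtal and wexgal make orbond.
valtal and orbond → eldzin (R8).
orbond → wyntam (R2).
orbond and wyntam → zellio (R1).
Using R3, eldzin and orbond make paxwex.
Using R4, zellio, paxwex, and valtal make morond.
qorkye would need eldpyr and wexgal (R5), but eldpyr is never obtained. No rule produces venwex, and it is not given.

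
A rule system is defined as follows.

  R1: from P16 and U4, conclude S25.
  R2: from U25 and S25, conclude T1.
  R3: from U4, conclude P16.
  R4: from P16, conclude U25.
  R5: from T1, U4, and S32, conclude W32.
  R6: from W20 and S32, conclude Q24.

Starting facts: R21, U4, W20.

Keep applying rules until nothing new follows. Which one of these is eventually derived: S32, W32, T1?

U4 holds, so P16 follows (R3).
P16 and U4 hold, so S25 follows (R1).
From P16, R4 gives U25.
From U25 and S25, R2 gives T1.
W32 would need T1, U4, and S32 (R5), but S32 is never established. No rule produces S32, and it is not given.

T1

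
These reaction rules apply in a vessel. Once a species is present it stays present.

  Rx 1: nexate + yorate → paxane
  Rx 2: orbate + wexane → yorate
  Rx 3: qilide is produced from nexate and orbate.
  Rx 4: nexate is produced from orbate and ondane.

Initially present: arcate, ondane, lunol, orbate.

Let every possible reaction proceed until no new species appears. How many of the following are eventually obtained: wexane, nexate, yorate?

1

orbate and ondane present → nexate forms (Rx 4).
No rule produces wexane, and it is not given.
nexate: reached.
yorate would need orbate and wexane (Rx 2), but wexane never forms.
Reached: nexate — 1 of the 3.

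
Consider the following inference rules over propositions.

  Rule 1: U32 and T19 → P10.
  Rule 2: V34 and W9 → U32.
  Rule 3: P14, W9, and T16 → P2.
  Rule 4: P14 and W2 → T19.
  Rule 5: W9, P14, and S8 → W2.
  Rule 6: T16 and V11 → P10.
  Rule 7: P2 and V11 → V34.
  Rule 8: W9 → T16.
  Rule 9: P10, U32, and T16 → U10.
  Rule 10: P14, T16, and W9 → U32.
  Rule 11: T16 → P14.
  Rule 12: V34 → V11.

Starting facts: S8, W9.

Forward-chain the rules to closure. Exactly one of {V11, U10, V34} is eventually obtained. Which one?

W9 holds, so T16 follows (Rule 8).
T16 holds, so P14 follows (Rule 11).
P14, T16, and W9 hold, so U32 follows (Rule 10).
From W9, P14, and S8, Rule 5 gives W2.
From P14 and W2, Rule 4 gives T19.
From U32 and T19, Rule 1 gives P10.
P10, U32, and T16 hold, so U10 follows (Rule 9).
V34 would need P2 and V11 (Rule 7), but V11 is never established. V11 would need V34 (Rule 12), but V34 is never established.

U10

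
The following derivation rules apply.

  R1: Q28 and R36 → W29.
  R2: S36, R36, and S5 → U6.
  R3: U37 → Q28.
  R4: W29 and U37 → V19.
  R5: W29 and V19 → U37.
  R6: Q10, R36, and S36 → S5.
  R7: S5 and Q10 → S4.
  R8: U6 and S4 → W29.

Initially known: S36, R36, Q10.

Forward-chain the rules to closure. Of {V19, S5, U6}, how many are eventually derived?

2

Q10, R36, and S36 hold, so S5 follows (R6).
S36, R36, and S5 hold, so U6 follows (R2).
V19 would need W29 and U37 (R4), but U37 is never established.
S5: reached.
U6: reached.
Reached: S5 and U6 — 2 of the 3.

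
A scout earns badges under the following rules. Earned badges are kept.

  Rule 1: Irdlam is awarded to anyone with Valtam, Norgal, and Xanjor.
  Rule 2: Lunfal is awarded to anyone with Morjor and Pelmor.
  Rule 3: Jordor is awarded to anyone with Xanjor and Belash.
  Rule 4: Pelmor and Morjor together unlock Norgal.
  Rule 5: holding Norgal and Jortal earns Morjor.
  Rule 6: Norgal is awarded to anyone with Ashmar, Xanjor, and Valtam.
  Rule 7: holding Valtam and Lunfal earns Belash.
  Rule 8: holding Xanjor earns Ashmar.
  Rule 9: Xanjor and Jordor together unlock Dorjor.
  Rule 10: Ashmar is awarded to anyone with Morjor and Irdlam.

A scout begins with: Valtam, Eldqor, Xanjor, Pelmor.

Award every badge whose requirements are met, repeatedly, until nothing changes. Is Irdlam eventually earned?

Yes

With Xanjor, Ashmar is earned (Rule 8).
With Ashmar, Xanjor, and Valtam, Norgal is earned (Rule 6).
With Valtam, Norgal, and Xanjor, Irdlam is earned (Rule 1).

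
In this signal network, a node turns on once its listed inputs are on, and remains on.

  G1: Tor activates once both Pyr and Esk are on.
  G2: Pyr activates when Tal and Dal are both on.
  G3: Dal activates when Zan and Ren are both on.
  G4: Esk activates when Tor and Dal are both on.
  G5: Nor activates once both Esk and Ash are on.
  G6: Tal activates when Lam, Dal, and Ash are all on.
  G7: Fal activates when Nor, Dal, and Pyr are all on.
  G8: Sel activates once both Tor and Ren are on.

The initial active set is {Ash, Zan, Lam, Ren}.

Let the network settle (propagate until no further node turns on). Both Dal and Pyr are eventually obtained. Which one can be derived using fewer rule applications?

Dal: G3: Zan and Ren on → Dal on. [1 rule application]
Pyr: G3: Zan and Ren on → Dal on. G6: Lam, Dal, and Ash on → Tal on. Tal and Dal are on, so Pyr activates (G2). [3 rule applications]
Dal needs fewer.

Dal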